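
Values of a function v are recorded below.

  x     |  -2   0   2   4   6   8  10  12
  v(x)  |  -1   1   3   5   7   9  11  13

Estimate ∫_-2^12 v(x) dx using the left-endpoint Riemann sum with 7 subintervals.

Δx = 2.
Sum = 2·[(-1) + 1 + 3 + 5 + 7 + 9 + 11] = 70.

70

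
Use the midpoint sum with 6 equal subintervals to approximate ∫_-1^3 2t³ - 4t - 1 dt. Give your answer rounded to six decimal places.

Δt = (3 − (-1))/6 = 2/3.
Midpoints: -2/3, 0, 2/3, 4/3, 2, 8/3.
f(-2/3) = 29/27, f(0) = -1, f(2/3) = -83/27, f(4/3) = -43/27, f(2) = 7, f(8/3) = 709/27.
Sum = Δt · [f(-2/3) + f(0) + f(2/3) + ...].
Sum ≈ 19.111111.

19.111111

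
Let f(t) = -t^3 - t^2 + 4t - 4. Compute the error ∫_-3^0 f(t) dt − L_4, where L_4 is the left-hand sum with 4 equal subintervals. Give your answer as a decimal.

Exact integral: ∫_-3^0 f(t) dt = -18.75.
L_4 = -15.515625.
Error = -18.75 − (-15.515625) = -3.234375.

-3.234375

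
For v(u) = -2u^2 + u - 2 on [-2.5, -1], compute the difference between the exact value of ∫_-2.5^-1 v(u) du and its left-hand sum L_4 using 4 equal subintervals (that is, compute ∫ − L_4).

2.3203125

Exact integral: ∫_-2.5^-1 v(u) du = -15.375.
L_4 = -17.6953125.
Error = -15.375 − (-17.6953125) = 2.3203125.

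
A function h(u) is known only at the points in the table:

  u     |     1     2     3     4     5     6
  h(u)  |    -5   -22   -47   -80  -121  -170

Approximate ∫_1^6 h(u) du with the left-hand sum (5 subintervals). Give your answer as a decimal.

Δu = 1.
Sum = 1·[(-5) + (-22) + (-47) + (-80) + (-121)] = -275.

-275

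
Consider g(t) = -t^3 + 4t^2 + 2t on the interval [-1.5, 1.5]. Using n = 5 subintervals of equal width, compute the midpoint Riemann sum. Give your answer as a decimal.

8.64

Δt = (1.5 − (-1.5))/5 = 0.6.
Midpoints: -1.2, -0.6, 0, 0.6, 1.2.
g(-1.2) = 5.088, g(-0.6) = 0.456, g(0) = 0, g(0.6) = 2.424, g(1.2) = 6.432.
Sum = Δt · [g(-1.2) + g(-0.6) + g(0) + g(0.6) + g(1.2)].
Sum = 8.64.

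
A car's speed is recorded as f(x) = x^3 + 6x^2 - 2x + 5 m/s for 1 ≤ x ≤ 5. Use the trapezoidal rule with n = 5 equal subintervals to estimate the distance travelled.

Δx = (5 − 1)/5 = 0.8.
f(1) = 10, f(1.8) = 26.672, f(2.6) = 57.936, f(3.4) = 106.864, f(4.2) = 176.528, f(5) = 270.
T_5 = (Δx/2)·[f(x_0) + 2f(x_1) + ... + 2f(x_{4}) + f(x_5)].
Sum = 406.4.

406.4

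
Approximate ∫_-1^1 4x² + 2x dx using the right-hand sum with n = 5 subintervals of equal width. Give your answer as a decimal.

3.68

Δx = (1 − (-1))/5 = 0.4.
Right endpoints: -0.6, -0.2, 0.2, 0.6, 1.
f(-0.6) = 0.24, f(-0.2) = -0.24, f(0.2) = 0.56, f(0.6) = 2.64, f(1) = 6.
Sum = Δx · [f(-0.6) + f(-0.2) + f(0.2) + f(0.6) + f(1)].
Sum = 3.68.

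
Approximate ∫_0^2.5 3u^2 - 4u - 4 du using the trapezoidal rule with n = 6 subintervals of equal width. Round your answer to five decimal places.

Δu = (2.5 − 0)/6 = 5/12.
f(0) = -4, f(5/12) = -247/48, f(5/6) = -5.25, f(1.25) = -4.3125, f(5/3) = -7/3, f(25/12) = 0.6875, f(2.5) = 4.75.
T_6 = (Δu/2)·[f(u_0) + 2f(u_1) + ... + 2f(u_{5}) + f(u_6)].
Sum ≈ -6.65799.

-6.65799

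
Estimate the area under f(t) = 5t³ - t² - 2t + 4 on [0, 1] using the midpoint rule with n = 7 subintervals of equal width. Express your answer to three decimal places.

Δt = (1 − 0)/7 = 1/7.
Midpoints: 1/14, 3/14, 5/14, 0.5, 9/14, 11/14, 13/14.
f(1/14) = 10575/2744, f(3/14) = 9809/2744, f(5/14) = 9291/2744, f(0.5) = 3.375, f(9/14) = 9959/2744, f(11/14) = 11625/2744, f(13/14) = 14499/2744.
Sum = Δt · [f(1/14) + f(3/14) + f(5/14) + ...].
Sum ≈ 3.906.

3.906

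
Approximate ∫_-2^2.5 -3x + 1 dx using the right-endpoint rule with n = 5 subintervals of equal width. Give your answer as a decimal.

Δx = (2.5 − (-2))/5 = 0.9.
Right endpoints: -1.1, -0.2, 0.7, 1.6, 2.5.
f(-1.1) = 4.3, f(-0.2) = 1.6, f(0.7) = -1.1, f(1.6) = -3.8, f(2.5) = -6.5.
Sum = Δx · [f(-1.1) + f(-0.2) + f(0.7) + f(1.6) + f(2.5)].
Sum = -4.95.

-4.95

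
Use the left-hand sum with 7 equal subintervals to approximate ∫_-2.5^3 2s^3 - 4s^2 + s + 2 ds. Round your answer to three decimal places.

-56.235

Δs = (3 − (-2.5))/7 = 11/14.
Left endpoints: -2.5, -12/7, -13/14, -1/7, 9/14, 10/7, 31/14.
f(-2.5) = -56.75, f(-12/7) = -7390/343, f(-13/14) = -5459/1372, f(-1/7) = 607/343, f(9/14) = 2087/1372, f(10/7) = 376/343, f(31/14) = 8665/1372.
Sum = Δs · [f(-2.5) + f(-12/7) + f(-13/14) + ...].
Sum ≈ -56.235.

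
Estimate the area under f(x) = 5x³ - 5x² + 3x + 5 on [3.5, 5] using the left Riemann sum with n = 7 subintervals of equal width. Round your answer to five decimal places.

446.44898

Δx = (5 − 3.5)/7 = 3/14.
Left endpoints: 3.5, 26/7, 55/14, 29/7, 61/14, 32/7, 67/14.
f(3.5) = 168.625, f(26/7) = 69757/343, f(55/14) = 666185/2744, f(29/7) = 98488/343, f(61/14) = 924023/2744, f(32/7) = 134419/343, f(67/14) = 1242701/2744.
Sum = Δx · [f(3.5) + f(26/7) + f(55/14) + ...].
Sum ≈ 446.44898.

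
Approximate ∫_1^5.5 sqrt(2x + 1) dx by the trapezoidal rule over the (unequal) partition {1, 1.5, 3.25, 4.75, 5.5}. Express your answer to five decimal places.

12.07771

Subinterval widths: 0.5, 1.75, 1.5, 0.75.
f(1) ≈ 1.73205, f(1.5) ≈ 2.00000, f(3.25) ≈ 2.73861, f(4.75) ≈ 3.24037, f(5.5) ≈ 3.46410.
On each subinterval the trapezoid contributes (Δx_i/2)·[f(x_{i-1}) + f(x_i)].
Sum ≈ 12.07771.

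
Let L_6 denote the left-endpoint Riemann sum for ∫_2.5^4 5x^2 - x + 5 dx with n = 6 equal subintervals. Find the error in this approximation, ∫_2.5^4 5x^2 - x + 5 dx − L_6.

5.828125

Exact integral: ∫_2.5^4 f(x) dx = 83.25.
L_6 = 77.421875.
Error = 83.25 − 77.421875 = 5.828125.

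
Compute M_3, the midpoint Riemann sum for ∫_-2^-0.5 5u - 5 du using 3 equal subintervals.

Δu = (-0.5 − (-2))/3 = 0.5.
Midpoints: -1.75, -1.25, -0.75.
f(-1.75) = -13.75, f(-1.25) = -11.25, f(-0.75) = -8.75.
Sum = Δu · [f(-1.75) + f(-1.25) + f(-0.75)].
Sum = -16.875.

-16.875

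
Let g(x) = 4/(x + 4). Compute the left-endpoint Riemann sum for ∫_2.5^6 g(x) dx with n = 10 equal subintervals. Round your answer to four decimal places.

Δx = (6 − 2.5)/10 = 0.35.
Left endpoints: 2.5, 2.85, 3.2, 3.55, 3.9, 4.25, 4.6, 4.95, 5.3, 5.65.
g(2.5) = 8/13, g(2.85) = 80/137, g(3.2) = 5/9, g(3.55) = 80/151, g(3.9) = 40/79, g(4.25) = 16/33, g(4.6) = 20/43, g(4.95) = 80/179, g(5.3) = 40/93, g(5.65) = 80/193.
Sum = Δx · [g(2.5) + g(2.85) + g(3.2) + ...].
Sum ≈ 1.7614.

1.7614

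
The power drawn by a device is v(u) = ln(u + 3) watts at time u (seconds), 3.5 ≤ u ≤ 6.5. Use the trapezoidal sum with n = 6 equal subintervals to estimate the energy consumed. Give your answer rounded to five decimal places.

Δu = (6.5 − 3.5)/6 = 0.5.
v(3.5) ≈ 1.87180, v(4) ≈ 1.94591, v(4.5) ≈ 2.01490, v(5) ≈ 2.07944, v(5.5) ≈ 2.14007, v(6) ≈ 2.19722, v(6.5) ≈ 2.25129.
T_6 = (Δu/2)·[v(u_0) + 2v(u_1) + ... + 2v(u_{5}) + v(u_6)].
Sum ≈ 6.21955.

6.21955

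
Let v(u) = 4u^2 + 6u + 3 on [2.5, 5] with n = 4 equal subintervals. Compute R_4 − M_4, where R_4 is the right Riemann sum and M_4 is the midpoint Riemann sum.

R_4 = 238.359375.
M_4 = 209.2578125.
R_4 − M_4 = 29.1015625.

29.1015625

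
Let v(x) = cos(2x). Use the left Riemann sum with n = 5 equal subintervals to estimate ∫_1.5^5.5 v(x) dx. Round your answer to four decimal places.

Δx = (5.5 − 1.5)/5 = 0.8.
Left endpoints: 1.5, 2.3, 3.1, 3.9, 4.7.
v(1.5) ≈ -0.9900, v(2.3) ≈ -0.1122, v(3.1) ≈ 0.9965, v(3.9) ≈ 0.0540, v(4.7) ≈ -0.9997.
Sum = Δx · [v(1.5) + v(2.3) + v(3.1) + v(3.9) + v(4.7)].
Sum ≈ -0.8411.

-0.8411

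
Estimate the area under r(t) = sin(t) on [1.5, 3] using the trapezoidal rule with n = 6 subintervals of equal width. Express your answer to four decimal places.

Δt = (3 − 1.5)/6 = 0.25.
r(1.5) ≈ 0.9975, r(1.75) ≈ 0.9840, r(2) ≈ 0.9093, r(2.25) ≈ 0.7781, r(2.5) ≈ 0.5985, r(2.75) ≈ 0.3817, r(3) ≈ 0.1411.
T_6 = (Δt/2)·[r(t_0) + 2r(t_1) + ... + 2r(t_{5}) + r(t_6)].
Sum ≈ 1.0552.

1.0552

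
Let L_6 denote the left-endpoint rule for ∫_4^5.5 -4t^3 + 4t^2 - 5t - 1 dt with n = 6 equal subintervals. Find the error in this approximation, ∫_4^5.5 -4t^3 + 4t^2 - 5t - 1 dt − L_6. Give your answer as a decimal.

-44.171875

Exact integral: ∫_4^5.5 f(t) dt = -559.6875.
L_6 = -515.515625.
Error = -559.6875 − (-515.515625) = -44.171875.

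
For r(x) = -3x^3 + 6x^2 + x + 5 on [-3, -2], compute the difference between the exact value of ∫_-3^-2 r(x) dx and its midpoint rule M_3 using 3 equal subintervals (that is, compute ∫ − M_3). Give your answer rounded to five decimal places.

Exact integral: ∫_-3^-2 r(x) dx = 89.25.
M_3 ≈ 88.9861111.
Error ≈ 89.25 − 88.9861111 ≈ 0.26389.

0.26389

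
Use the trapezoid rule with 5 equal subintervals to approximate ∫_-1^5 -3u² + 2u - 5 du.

Δu = (5 − (-1))/5 = 1.2.
f(-1) = -10, f(0.2) = -4.72, f(1.4) = -8.08, f(2.6) = -20.08, f(3.8) = -40.72, f(5) = -70.
T_5 = (Δu/2)·[f(u_0) + 2f(u_1) + ... + 2f(u_{4}) + f(u_5)].
Sum = -136.32.

-136.32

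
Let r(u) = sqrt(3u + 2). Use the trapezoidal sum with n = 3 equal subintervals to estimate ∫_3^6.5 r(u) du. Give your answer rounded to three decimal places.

Δu = (6.5 − 3)/3 = 7/6.
r(3) ≈ 3.317, r(25/6) ≈ 3.808, r(16/3) ≈ 4.243, r(6.5) ≈ 4.637.
T_3 = (Δu/2)·[r(u_0) + 2r(u_1) + 2r(u_2) + r(u_3)].
Sum ≈ 14.032.

14.032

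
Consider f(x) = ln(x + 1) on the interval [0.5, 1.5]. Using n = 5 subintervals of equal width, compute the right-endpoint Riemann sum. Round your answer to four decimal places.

0.7327

Δx = (1.5 − 0.5)/5 = 0.2.
Right endpoints: 0.7, 0.9, 1.1, 1.3, 1.5.
f(0.7) ≈ 0.5306, f(0.9) ≈ 0.6419, f(1.1) ≈ 0.7419, f(1.3) ≈ 0.8329, f(1.5) ≈ 0.9163.
Sum = Δx · [f(0.7) + f(0.9) + f(1.1) + f(1.3) + f(1.5)].
Sum ≈ 0.7327.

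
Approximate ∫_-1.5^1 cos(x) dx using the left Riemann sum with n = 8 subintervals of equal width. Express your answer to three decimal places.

1.751

Δx = (1 − (-1.5))/8 = 0.3125.
Left endpoints: -1.5, -1.1875, -0.875, -0.5625, -0.25, 0.0625, 0.375, 0.6875.
f(-1.5) ≈ 0.071, f(-1.1875) ≈ 0.374, f(-0.875) ≈ 0.641, f(-0.5625) ≈ 0.846, f(-0.25) ≈ 0.969, f(0.0625) ≈ 0.998, f(0.375) ≈ 0.931, f(0.6875) ≈ 0.773.
Sum = Δx · [f(-1.5) + f(-1.1875) + f(-0.875) + ...].
Sum ≈ 1.751.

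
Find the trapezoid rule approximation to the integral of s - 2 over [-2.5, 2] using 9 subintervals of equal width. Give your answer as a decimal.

-10.125

Δs = (2 − (-2.5))/9 = 0.5.
f(-2.5) = -4.5, f(-2) = -4, f(-1.5) = -3.5, f(-1) = -3, f(-0.5) = -2.5, f(0) = -2, f(0.5) = -1.5, f(1) = -1, f(1.5) = -0.5, f(2) = 0.
T_9 = (Δs/2)·[f(s_0) + 2f(s_1) + ... + 2f(s_{8}) + f(s_9)].
Sum = -10.125.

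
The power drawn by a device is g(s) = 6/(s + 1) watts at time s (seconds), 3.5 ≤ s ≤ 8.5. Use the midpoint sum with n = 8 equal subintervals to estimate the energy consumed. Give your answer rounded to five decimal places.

Δs = (8.5 − 3.5)/8 = 0.625.
Midpoints: 3.8125, 4.4375, 5.0625, 5.6875, 6.3125, 6.9375, 7.5625, 8.1875.
g(3.8125) = 96/77, g(4.4375) = 32/29, g(5.0625) = 96/97, g(5.6875) = 96/107, g(6.3125) = 32/39, g(6.9375) = 96/127, g(7.5625) = 96/137, g(8.1875) = 32/49.
Sum = Δs · [g(3.8125) + g(4.4375) + g(5.0625) + ...].
Sum ≈ 4.47956.

4.47956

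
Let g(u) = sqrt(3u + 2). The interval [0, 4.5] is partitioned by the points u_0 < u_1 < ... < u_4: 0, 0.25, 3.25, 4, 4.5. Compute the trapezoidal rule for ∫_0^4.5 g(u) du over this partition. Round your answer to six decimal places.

12.621497

Subinterval widths: 0.25, 3, 0.75, 0.5.
g(0) ≈ 1.414214, g(0.25) ≈ 1.658312, g(3.25) ≈ 3.427827, g(4) ≈ 3.741657, g(4.5) ≈ 3.937004.
On each subinterval the trapezoid contributes (Δu_i/2)·[g(u_{i-1}) + g(u_i)].
Sum ≈ 12.621497.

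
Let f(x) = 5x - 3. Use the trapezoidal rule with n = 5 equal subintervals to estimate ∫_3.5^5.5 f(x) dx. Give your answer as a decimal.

Δx = (5.5 − 3.5)/5 = 0.4.
f(3.5) = 14.5, f(3.9) = 16.5, f(4.3) = 18.5, f(4.7) = 20.5, f(5.1) = 22.5, f(5.5) = 24.5.
T_5 = (Δx/2)·[f(x_0) + 2f(x_1) + ... + 2f(x_{4}) + f(x_5)].
Sum = 39.

39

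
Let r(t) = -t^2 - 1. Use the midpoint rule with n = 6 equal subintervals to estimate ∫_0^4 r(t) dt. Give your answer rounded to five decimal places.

-25.18519

Δt = (4 − 0)/6 = 2/3.
Midpoints: 1/3, 1, 5/3, 7/3, 3, 11/3.
r(1/3) = -10/9, r(1) = -2, r(5/3) = -34/9, r(7/3) = -58/9, r(3) = -10, r(11/3) = -130/9.
Sum = Δt · [r(1/3) + r(1) + r(5/3) + ...].
Sum ≈ -25.18519.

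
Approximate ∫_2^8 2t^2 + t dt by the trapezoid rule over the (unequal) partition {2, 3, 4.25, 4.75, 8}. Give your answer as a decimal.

378.46875

Subinterval widths: 1, 1.25, 0.5, 3.25.
f(2) = 10, f(3) = 21, f(4.25) = 40.375, f(4.75) = 49.875, f(8) = 136.
On each subinterval the trapezoid contributes (Δt_i/2)·[f(t_{i-1}) + f(t_i)].
Sum = 378.46875.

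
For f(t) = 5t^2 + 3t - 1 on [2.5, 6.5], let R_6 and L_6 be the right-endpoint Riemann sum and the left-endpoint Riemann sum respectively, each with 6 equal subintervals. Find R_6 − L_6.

128

R_6 ≈ 547.148148.
L_6 ≈ 419.148148.
R_6 − L_6 = 128.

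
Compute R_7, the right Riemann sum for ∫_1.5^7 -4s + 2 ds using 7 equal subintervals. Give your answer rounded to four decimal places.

Δs = (7 − 1.5)/7 = 11/14.
Right endpoints: 16/7, 43/14, 27/7, 65/14, 38/7, 87/14, 7.
f(16/7) = -50/7, f(43/14) = -72/7, f(27/7) = -94/7, f(65/14) = -116/7, f(38/7) = -138/7, f(87/14) = -160/7, f(7) = -26.
Sum = Δs · [f(16/7) + f(43/14) + f(27/7) + ...].
Sum ≈ -91.1429.

-91.1429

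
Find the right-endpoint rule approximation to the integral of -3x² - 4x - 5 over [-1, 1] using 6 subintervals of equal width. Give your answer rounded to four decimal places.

Δx = (1 − (-1))/6 = 1/3.
Right endpoints: -2/3, -1/3, 0, 1/3, 2/3, 1.
f(-2/3) = -11/3, f(-1/3) = -4, f(0) = -5, f(1/3) = -20/3, f(2/3) = -9, f(1) = -12.
Sum = Δx · [f(-2/3) + f(-1/3) + f(0) + ...].
Sum ≈ -13.4444.

-13.4444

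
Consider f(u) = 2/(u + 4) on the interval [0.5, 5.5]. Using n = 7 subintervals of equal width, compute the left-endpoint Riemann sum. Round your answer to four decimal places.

Δu = (5.5 − 0.5)/7 = 5/7.
Left endpoints: 0.5, 17/14, 27/14, 37/14, 47/14, 57/14, 67/14.
f(0.5) = 4/9, f(17/14) = 28/73, f(27/14) = 28/83, f(37/14) = 28/93, f(47/14) = 28/103, f(57/14) = 28/113, f(67/14) = 28/123.
Sum = Δu · [f(0.5) + f(17/14) + f(27/14) + ...].
Sum ≈ 1.5812.

1.5812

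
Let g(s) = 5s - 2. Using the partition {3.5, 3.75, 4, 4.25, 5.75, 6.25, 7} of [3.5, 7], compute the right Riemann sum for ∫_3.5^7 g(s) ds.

Subinterval widths: 0.25, 0.25, 0.25, 1.5, 0.5, 0.75.
Right endpoints: 3.75, 4, 4.25, 5.75, 6.25, 7.
g(3.75) = 16.75, g(4) = 18, g(4.25) = 19.25, g(5.75) = 26.75, g(6.25) = 29.25, g(7) = 33.
Sum = Σ Δs_i · g(s_i).
Sum = 93.

93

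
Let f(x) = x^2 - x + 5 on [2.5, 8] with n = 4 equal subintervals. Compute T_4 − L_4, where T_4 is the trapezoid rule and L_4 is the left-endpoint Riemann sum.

T_4 = 165.81640625.
L_4 = 129.89453125.
T_4 − L_4 = 35.921875.

35.921875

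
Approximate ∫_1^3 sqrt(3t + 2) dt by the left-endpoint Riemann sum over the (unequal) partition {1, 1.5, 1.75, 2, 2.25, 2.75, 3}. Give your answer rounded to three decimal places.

Subinterval widths: 0.5, 0.25, 0.25, 0.25, 0.5, 0.25.
Left endpoints: 1, 1.5, 1.75, 2, 2.25, 2.75.
f(1) ≈ 2.236, f(1.5) ≈ 2.550, f(1.75) ≈ 2.693, f(2) ≈ 2.828, f(2.25) ≈ 2.958, f(2.75) ≈ 3.202.
Sum = Σ Δt_i · f(t_i).
Sum ≈ 5.415.

5.415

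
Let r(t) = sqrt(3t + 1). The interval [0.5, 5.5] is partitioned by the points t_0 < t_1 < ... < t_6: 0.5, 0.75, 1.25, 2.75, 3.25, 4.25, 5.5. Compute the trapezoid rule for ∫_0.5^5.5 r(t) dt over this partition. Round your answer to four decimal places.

15.3397

Subinterval widths: 0.25, 0.5, 1.5, 0.5, 1, 1.25.
r(0.5) ≈ 1.5811, r(0.75) ≈ 1.8028, r(1.25) ≈ 2.1794, r(2.75) ≈ 3.0414, r(3.25) ≈ 3.2787, r(4.25) ≈ 3.7081, r(5.5) ≈ 4.1833.
On each subinterval the trapezoid contributes (Δt_i/2)·[r(t_{i-1}) + r(t_i)].
Sum ≈ 15.3397.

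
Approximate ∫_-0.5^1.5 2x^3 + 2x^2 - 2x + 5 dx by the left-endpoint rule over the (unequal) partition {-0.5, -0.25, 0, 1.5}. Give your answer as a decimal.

Subinterval widths: 0.25, 0.25, 1.5.
Left endpoints: -0.5, -0.25, 0.
f(-0.5) = 6.25, f(-0.25) = 5.59375, f(0) = 5.
Sum = Σ Δx_i · f(x_i).
Sum = 10.4609375.

10.4609375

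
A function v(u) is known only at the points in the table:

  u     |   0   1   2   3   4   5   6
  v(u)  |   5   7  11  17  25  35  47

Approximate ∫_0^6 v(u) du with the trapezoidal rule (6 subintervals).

Δu = 1.
T_6 = (1/2)·[5 + 2·7 + 2·11 + 2·17 + 2·25 + 2·35 + 47] = 121.

121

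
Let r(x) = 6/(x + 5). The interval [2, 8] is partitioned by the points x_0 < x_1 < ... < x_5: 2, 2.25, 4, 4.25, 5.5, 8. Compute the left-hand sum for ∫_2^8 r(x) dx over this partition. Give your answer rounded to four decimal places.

4.0686

Subinterval widths: 0.25, 1.75, 0.25, 1.25, 2.5.
Left endpoints: 2, 2.25, 4, 4.25, 5.5.
r(2) = 6/7, r(2.25) = 24/29, r(4) = 2/3, r(4.25) = 24/37, r(5.5) = 4/7.
Sum = Σ Δx_i · r(x_i).
Sum ≈ 4.0686.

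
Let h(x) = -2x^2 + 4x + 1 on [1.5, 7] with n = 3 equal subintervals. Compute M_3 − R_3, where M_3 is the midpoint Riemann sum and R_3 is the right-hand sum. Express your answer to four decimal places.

M_3 ≈ -124.335648.
R_3 ≈ -199.120370.
M_3 − R_3 ≈ 74.7847.

74.7847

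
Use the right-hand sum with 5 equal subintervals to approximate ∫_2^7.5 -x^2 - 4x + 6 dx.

Δx = (7.5 − 2)/5 = 1.1.
Right endpoints: 3.1, 4.2, 5.3, 6.4, 7.5.
f(3.1) = -16.01, f(4.2) = -28.44, f(5.3) = -43.29, f(6.4) = -60.56, f(7.5) = -80.25.
Sum = Δx · [f(3.1) + f(4.2) + f(5.3) + f(6.4) + f(7.5)].
Sum = -251.405.

-251.405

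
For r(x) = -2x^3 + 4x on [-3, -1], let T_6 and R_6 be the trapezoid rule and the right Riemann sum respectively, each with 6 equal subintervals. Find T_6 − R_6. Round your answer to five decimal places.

T_6 ≈ 24.4444444.
R_6 ≈ 17.1111111.
T_6 − R_6 ≈ 7.33333.

7.33333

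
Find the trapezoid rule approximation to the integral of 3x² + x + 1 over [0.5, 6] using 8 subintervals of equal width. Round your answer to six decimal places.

Δx = (6 − 0.5)/8 = 0.6875.
f(0.5) = 2.25, f(1.1875) = 6.41796875, f(1.875) = 13.421875, f(2.5625) = 23.26171875, f(3.25) = 35.9375, f(3.9375) = 51.44921875, f(4.625) = 69.796875, f(5.3125) = 90.98046875, f(6) = 115.
T_8 = (Δx/2)·[f(x_0) + 2f(x_1) + ... + 2f(x_{7}) + f(x_8)].
Sum ≈ 240.549805.

240.549805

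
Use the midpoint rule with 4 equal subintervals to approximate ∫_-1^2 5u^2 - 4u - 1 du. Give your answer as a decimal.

5.296875

Δu = (2 − (-1))/4 = 0.75.
Midpoints: -0.625, 0.125, 0.875, 1.625.
f(-0.625) = 3.453125, f(0.125) = -1.421875, f(0.875) = -0.671875, f(1.625) = 5.703125.
Sum = Δu · [f(-0.625) + f(0.125) + f(0.875) + f(1.625)].
Sum = 5.296875.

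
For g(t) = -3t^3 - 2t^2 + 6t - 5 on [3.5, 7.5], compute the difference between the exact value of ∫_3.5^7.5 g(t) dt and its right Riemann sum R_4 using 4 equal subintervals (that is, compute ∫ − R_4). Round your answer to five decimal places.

634.83333

Exact integral: ∫_3.5^7.5 g(t) dt ≈ -2401.1666667.
R_4 = -3036.
Error ≈ -2401.1666667 − (-3036) ≈ 634.83333.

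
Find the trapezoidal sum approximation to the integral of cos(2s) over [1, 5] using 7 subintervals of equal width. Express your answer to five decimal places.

Δs = (5 − 1)/7 = 4/7.
f(1) ≈ -0.41615, f(11/7) ≈ -1.00000, f(15/7) ≈ -0.41385, f(19/7) ≈ 0.65651, f(23/7) ≈ 0.95874, f(27/7) ≈ 0.13924, f(31/7) ≈ -0.84317, f(5) ≈ -0.83907.
T_7 = (Δs/2)·[f(s_0) + 2f(s_1) + ... + 2f(s_{6}) + f(s_7)].
Sum ≈ -0.64579.

-0.64579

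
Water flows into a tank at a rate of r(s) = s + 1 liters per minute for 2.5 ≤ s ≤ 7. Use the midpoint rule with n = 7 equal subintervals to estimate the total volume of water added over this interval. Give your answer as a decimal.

Δs = (7 − 2.5)/7 = 9/14.
Midpoints: 79/28, 97/28, 115/28, 4.75, 151/28, 169/28, 187/28.
r(79/28) = 107/28, r(97/28) = 125/28, r(115/28) = 143/28, r(4.75) = 5.75, r(151/28) = 179/28, r(169/28) = 197/28, r(187/28) = 215/28.
Sum = Δs · [r(79/28) + r(97/28) + r(115/28) + ...].
Sum = 25.875.

25.875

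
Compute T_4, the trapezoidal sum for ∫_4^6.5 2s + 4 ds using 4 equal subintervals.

36.25

Δs = (6.5 − 4)/4 = 0.625.
f(4) = 12, f(4.625) = 13.25, f(5.25) = 14.5, f(5.875) = 15.75, f(6.5) = 17.
T_4 = (Δs/2)·[f(s_0) + 2f(s_1) + 2f(s_2) + 2f(s_3) + f(s_4)].
Sum = 36.25.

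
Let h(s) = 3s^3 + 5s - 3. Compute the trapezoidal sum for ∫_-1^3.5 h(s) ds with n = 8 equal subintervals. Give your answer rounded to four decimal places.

129.0916

Δs = (3.5 − (-1))/8 = 0.5625.
h(-1) = -11, h(-0.4375) = -22277/4096, h(0.125) = -1213/512, h(0.6875) = 5785/4096, h(1.25) = 9.109375, h(1.8125) = 97999/4096, h(2.375) = 25121/512, h(2.9375) = 359341/4096, h(3.5) = 143.125.
T_8 = (Δs/2)·[h(s_0) + 2h(s_1) + ... + 2h(s_{7}) + h(s_8)].
Sum ≈ 129.0916.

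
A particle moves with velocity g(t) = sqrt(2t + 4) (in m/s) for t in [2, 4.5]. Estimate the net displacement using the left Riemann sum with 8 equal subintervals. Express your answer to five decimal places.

7.95954

Δt = (4.5 − 2)/8 = 0.3125.
Left endpoints: 2, 2.3125, 2.625, 2.9375, 3.25, 3.5625, 3.875, 4.1875.
g(2) ≈ 2.82843, g(2.3125) ≈ 2.93684, g(2.625) ≈ 3.04138, g(2.9375) ≈ 3.14245, g(3.25) ≈ 3.24037, g(3.5625) ≈ 3.33542, g(3.875) ≈ 3.42783, g(4.1875) ≈ 3.51781.
Sum = Δt · [g(2) + g(2.3125) + g(2.625) + ...].
Sum ≈ 7.95954.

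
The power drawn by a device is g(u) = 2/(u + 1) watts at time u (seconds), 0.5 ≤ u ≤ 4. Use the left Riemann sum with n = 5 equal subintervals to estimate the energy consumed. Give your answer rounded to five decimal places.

2.76693

Δu = (4 − 0.5)/5 = 0.7.
Left endpoints: 0.5, 1.2, 1.9, 2.6, 3.3.
g(0.5) = 4/3, g(1.2) = 10/11, g(1.9) = 20/29, g(2.6) = 5/9, g(3.3) = 20/43.
Sum = Δu · [g(0.5) + g(1.2) + g(1.9) + g(2.6) + g(3.3)].
Sum ≈ 2.76693.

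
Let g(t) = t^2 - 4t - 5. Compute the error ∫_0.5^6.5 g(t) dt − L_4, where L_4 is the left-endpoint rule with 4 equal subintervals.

Exact integral: ∫_0.5^6.5 g(t) dt = -22.5.
L_4 = -33.75.
Error = -22.5 − (-33.75) = 11.25.

11.25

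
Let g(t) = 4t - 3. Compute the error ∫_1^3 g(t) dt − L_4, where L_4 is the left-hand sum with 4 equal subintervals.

Exact integral: ∫_1^3 g(t) dt = 10.
L_4 = 8.
Error = 10 − 8 = 2.

2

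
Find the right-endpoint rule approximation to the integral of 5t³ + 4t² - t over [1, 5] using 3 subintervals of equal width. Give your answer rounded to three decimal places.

Δt = (5 − 1)/3 = 4/3.
Right endpoints: 7/3, 11/3, 5.
f(7/3) = 2240/27, f(11/3) = 8008/27, f(5) = 720.
Sum = Δt · [f(7/3) + f(11/3) + f(5)].
Sum ≈ 1466.074.

1466.074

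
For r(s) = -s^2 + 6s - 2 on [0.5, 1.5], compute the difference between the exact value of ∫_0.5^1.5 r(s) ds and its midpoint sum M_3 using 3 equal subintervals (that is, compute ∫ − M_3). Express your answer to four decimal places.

-0.0093

Exact integral: ∫_0.5^1.5 r(s) ds ≈ 2.916667.
M_3 ≈ 2.925926.
Error ≈ 2.916667 − 2.925926 ≈ -0.0093.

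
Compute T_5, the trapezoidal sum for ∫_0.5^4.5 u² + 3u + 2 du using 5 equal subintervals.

Δu = (4.5 − 0.5)/5 = 0.8.
f(0.5) = 3.75, f(1.3) = 7.59, f(2.1) = 12.71, f(2.9) = 19.11, f(3.7) = 26.79, f(4.5) = 35.75.
T_5 = (Δu/2)·[f(u_0) + 2f(u_1) + ... + 2f(u_{4}) + f(u_5)].
Sum = 68.76.

68.76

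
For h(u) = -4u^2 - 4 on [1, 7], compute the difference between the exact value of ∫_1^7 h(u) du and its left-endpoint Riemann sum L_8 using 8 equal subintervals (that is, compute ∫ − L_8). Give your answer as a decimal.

-69.75

Exact integral: ∫_1^7 h(u) du = -480.
L_8 = -410.25.
Error = -480 − (-410.25) = -69.75.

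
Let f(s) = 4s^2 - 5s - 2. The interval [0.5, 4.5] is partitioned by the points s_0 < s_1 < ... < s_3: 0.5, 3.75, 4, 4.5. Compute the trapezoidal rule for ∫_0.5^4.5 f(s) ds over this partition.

Subinterval widths: 3.25, 0.25, 0.5.
f(0.5) = -3.5, f(3.75) = 35.5, f(4) = 42, f(4.5) = 56.5.
On each subinterval the trapezoid contributes (Δs_i/2)·[f(s_{i-1}) + f(s_i)].
Sum = 86.3125.

86.3125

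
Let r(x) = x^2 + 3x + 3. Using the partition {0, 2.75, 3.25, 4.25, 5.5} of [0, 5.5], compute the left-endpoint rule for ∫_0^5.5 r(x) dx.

Subinterval widths: 2.75, 0.5, 1, 1.25.
Left endpoints: 0, 2.75, 3.25, 4.25.
r(0) = 3, r(2.75) = 18.8125, r(3.25) = 23.3125, r(4.25) = 33.8125.
Sum = Σ Δx_i · r(x_i).
Sum = 83.234375.

83.234375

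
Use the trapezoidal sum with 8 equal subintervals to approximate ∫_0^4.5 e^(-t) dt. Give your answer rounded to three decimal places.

1.015

Δt = (4.5 − 0)/8 = 0.5625.
f(0) ≈ 1.000, f(0.5625) ≈ 0.570, f(1.125) ≈ 0.325, f(1.6875) ≈ 0.185, f(2.25) ≈ 0.105, f(2.8125) ≈ 0.060, f(3.375) ≈ 0.034, f(3.9375) ≈ 0.019, f(4.5) ≈ 0.011.
T_8 = (Δt/2)·[f(t_0) + 2f(t_1) + ... + 2f(t_{7}) + f(t_8)].
Sum ≈ 1.015.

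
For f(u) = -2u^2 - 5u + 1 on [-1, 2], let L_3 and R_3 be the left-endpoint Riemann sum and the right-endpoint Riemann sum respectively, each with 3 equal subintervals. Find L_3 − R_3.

21

L_3 = -1.
R_3 = -22.
L_3 − R_3 = 21.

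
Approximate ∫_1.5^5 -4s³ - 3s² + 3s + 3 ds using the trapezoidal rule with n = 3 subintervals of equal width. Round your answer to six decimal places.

Δs = (5 − 1.5)/3 = 7/6.
f(1.5) = -12.75, f(8/3) = -2327/27, f(23/6) = -27529/108, f(5) = -557.
T_3 = (Δs/2)·[f(s_0) + 2f(s_1) + 2f(s_2) + f(s_3)].
Sum ≈ -730.284722.

-730.284722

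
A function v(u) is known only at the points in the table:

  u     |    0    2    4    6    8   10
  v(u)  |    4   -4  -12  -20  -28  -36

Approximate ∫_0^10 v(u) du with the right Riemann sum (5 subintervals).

-200

Δu = 2.
Sum = 2·[(-4) + (-12) + (-20) + (-28) + (-36)] = -200.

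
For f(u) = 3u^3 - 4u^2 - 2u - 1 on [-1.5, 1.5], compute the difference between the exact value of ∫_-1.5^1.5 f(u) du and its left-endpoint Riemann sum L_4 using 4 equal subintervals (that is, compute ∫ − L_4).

Exact integral: ∫_-1.5^1.5 f(u) du = -12.
L_4 = -18.46875.
Error = -12 − (-18.46875) = 6.46875.

6.46875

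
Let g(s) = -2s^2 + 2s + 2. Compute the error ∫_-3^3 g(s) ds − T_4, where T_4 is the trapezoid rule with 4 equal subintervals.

4.5

Exact integral: ∫_-3^3 g(s) ds = -24.
T_4 = -28.5.
Error = -24 − (-28.5) = 4.5.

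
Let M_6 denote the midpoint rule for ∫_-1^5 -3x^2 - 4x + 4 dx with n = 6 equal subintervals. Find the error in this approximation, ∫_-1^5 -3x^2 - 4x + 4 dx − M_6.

Exact integral: ∫_-1^5 f(x) dx = -150.
M_6 = -148.5.
Error = -150 − (-148.5) = -1.5.

-1.5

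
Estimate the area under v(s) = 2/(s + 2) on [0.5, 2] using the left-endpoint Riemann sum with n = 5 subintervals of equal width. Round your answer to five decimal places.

Δs = (2 − 0.5)/5 = 0.3.
Left endpoints: 0.5, 0.8, 1.1, 1.4, 1.7.
v(0.5) = 0.8, v(0.8) = 5/7, v(1.1) = 20/31, v(1.4) = 10/17, v(1.7) = 20/37.
Sum = Δs · [v(0.5) + v(0.8) + v(1.1) + v(1.4) + v(1.7)].
Sum ≈ 0.98647.

0.98647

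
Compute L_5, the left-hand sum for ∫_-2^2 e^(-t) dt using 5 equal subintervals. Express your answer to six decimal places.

10.538010

Δt = (2 − (-2))/5 = 0.8.
Left endpoints: -2, -1.2, -0.4, 0.4, 1.2.
f(-2) ≈ 7.389056, f(-1.2) ≈ 3.320117, f(-0.4) ≈ 1.491825, f(0.4) ≈ 0.670320, f(1.2) ≈ 0.301194.
Sum = Δt · [f(-2) + f(-1.2) + f(-0.4) + f(0.4) + f(1.2)].
Sum ≈ 10.538010.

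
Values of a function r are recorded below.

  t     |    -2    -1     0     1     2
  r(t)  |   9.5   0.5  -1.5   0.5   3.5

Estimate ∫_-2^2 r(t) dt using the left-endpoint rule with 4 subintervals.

9

Δt = 1.
Sum = 1·[9.5 + 0.5 + (-1.5) + 0.5] = 9.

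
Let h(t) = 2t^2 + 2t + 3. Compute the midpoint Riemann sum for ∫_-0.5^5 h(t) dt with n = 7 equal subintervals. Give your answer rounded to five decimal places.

Δt = (5 − (-0.5))/7 = 11/14.
Midpoints: -3/28, 19/28, 41/28, 2.25, 85/28, 107/28, 129/28.
h(-3/28) = 1101/392, h(19/28) = 2069/392, h(41/28) = 4005/392, h(2.25) = 17.625, h(85/28) = 10781/392, h(107/28) = 15621/392, h(129/28) = 21429/392.
Sum = Δt · [h(-3/28) + h(19/28) + h(41/28) + ...].
Sum ≈ 124.10077.

124.10077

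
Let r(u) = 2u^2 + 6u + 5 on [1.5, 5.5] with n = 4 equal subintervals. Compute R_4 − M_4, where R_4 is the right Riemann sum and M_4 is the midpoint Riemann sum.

42

R_4 = 254.
M_4 = 212.
R_4 − M_4 = 42.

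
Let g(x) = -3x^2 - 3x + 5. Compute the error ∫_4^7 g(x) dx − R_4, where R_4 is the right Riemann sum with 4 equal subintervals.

Exact integral: ∫_4^7 g(x) dx = -313.5.
R_4 = -354.84375.
Error = -313.5 − (-354.84375) = 41.34375.

41.34375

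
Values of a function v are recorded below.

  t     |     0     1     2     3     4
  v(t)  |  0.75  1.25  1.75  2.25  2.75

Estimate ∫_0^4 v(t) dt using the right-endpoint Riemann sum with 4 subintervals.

Δt = 1.
Sum = 1·[1.25 + 1.75 + 2.25 + 2.75] = 8.

8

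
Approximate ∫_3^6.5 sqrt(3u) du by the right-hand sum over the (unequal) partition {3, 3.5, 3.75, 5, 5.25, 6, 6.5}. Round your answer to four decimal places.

Subinterval widths: 0.5, 0.25, 1.25, 0.25, 0.75, 0.5.
Right endpoints: 3.5, 3.75, 5, 5.25, 6, 6.5.
f(3.5) ≈ 3.2404, f(3.75) ≈ 3.3541, f(5) ≈ 3.8730, f(5.25) ≈ 3.9686, f(6) ≈ 4.2426, f(6.5) ≈ 4.4159.
Sum = Σ Δu_i · f(u_i).
Sum ≈ 13.6820.

13.6820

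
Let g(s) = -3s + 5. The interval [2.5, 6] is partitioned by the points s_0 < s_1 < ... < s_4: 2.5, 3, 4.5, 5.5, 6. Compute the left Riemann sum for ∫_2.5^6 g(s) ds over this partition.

Subinterval widths: 0.5, 1.5, 1, 0.5.
Left endpoints: 2.5, 3, 4.5, 5.5.
g(2.5) = -2.5, g(3) = -4, g(4.5) = -8.5, g(5.5) = -11.5.
Sum = Σ Δs_i · g(s_i).
Sum = -21.5.

-21.5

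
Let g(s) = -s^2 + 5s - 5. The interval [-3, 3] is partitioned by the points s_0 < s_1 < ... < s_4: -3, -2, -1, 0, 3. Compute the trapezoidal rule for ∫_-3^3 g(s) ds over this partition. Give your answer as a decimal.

Subinterval widths: 1, 1, 1, 3.
g(-3) = -29, g(-2) = -19, g(-1) = -11, g(0) = -5, g(3) = 1.
On each subinterval the trapezoid contributes (Δs_i/2)·[g(s_{i-1}) + g(s_i)].
Sum = -53.

-53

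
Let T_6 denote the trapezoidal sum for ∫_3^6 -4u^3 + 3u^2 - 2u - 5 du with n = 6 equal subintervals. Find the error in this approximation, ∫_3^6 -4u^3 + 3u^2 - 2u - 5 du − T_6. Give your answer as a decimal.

Exact integral: ∫_3^6 f(u) du = -1068.
T_6 = -1074.375.
Error = -1068 − (-1074.375) = 6.375.

6.375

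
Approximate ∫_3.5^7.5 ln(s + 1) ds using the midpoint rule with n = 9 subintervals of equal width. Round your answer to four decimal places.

Δs = (7.5 − 3.5)/9 = 4/9.
Midpoints: 67/18, 25/6, 83/18, 91/18, 5.5, 107/18, 115/18, 41/6, 131/18.
f(67/18) ≈ 1.5523, f(25/6) ≈ 1.6422, f(83/18) ≈ 1.7247, f(91/18) ≈ 1.8010, f(5.5) ≈ 1.8718, f(107/18) ≈ 1.9379, f(115/18) ≈ 2.0000, f(41/6) ≈ 2.0584, f(131/18) ≈ 2.1136.
Sum = Δs · [f(67/18) + f(25/6) + f(83/18) + ...].
Sum ≈ 7.4231.

7.4231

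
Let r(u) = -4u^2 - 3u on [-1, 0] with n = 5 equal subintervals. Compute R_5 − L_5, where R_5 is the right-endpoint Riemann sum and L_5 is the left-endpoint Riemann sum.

R_5 = 0.24.
L_5 = 0.04.
R_5 − L_5 = 0.2.

0.2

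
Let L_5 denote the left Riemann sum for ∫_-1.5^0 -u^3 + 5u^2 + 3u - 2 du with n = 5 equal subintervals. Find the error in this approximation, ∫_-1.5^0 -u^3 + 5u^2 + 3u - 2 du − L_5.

-1.681875

Exact integral: ∫_-1.5^0 f(u) du = 0.515625.
L_5 = 2.1975.
Error = 0.515625 − 2.1975 = -1.681875.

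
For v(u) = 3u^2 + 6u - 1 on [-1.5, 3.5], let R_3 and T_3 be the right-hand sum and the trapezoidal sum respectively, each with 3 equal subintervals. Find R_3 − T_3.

R_3 ≈ 128.1944444.
T_3 ≈ 78.1944444.
R_3 − T_3 = 50.

50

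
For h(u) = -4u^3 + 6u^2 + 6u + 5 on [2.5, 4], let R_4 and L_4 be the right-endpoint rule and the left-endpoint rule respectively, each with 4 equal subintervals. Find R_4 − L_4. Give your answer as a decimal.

R_4 = -108.22265625.
L_4 = -60.97265625.
R_4 − L_4 = -47.25.

-47.25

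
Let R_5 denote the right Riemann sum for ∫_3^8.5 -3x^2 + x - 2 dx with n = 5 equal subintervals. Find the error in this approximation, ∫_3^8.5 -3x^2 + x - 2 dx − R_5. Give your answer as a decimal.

104.665

Exact integral: ∫_3^8.5 f(x) dx = -566.5.
R_5 = -671.165.
Error = -566.5 − (-671.165) = 104.665.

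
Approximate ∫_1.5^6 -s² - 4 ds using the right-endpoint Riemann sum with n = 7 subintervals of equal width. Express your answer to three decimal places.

Δs = (6 − 1.5)/7 = 9/14.
Right endpoints: 15/7, 39/14, 24/7, 57/14, 33/7, 75/14, 6.
f(15/7) = -421/49, f(39/14) = -2305/196, f(24/7) = -772/49, f(57/14) = -4033/196, f(33/7) = -1285/49, f(75/14) = -6409/196, f(6) = -40.
Sum = Δs · [f(15/7) + f(39/14) + f(24/7) + ...].
Sum ≈ -100.033.

-100.033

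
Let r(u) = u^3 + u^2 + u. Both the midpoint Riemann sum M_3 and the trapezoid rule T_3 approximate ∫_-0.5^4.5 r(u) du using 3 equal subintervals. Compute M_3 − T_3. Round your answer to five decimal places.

-24.30556

M_3 ≈ 134.8148148.
T_3 ≈ 159.1203704.
M_3 − T_3 ≈ -24.30556.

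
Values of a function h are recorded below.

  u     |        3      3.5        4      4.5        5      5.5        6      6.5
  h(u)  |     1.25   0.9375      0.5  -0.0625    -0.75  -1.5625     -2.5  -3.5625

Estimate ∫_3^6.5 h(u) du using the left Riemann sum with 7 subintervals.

-1.09375

Δu = 0.5.
Sum = 0.5·[1.25 + 0.9375 + 0.5 + (-0.0625) + (-0.75) + (-1.5625) + (-2.5)] = -1.09375.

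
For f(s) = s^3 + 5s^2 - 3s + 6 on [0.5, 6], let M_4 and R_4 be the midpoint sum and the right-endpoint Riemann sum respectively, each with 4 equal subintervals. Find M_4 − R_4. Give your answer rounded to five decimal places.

M_4 ≈ 650.3696289.
R_4 ≈ 948.6748047.
M_4 − R_4 ≈ -298.30518.

-298.30518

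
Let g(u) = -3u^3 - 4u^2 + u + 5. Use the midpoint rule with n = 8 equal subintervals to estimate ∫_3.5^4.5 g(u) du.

Δu = (4.5 − 3.5)/8 = 0.125.
Midpoints: 3.5625, 3.6875, 3.8125, 3.9375, 4.0625, 4.1875, 4.3125, 4.4375.
g(3.5625) = -728443/4096, g(3.6875) = -803337/4096, g(3.8125) = -882991/4096, g(3.9375) = -967549/4096, g(4.0625) = -1057155/4096, g(4.1875) = -1151953/4096, g(4.3125) = -1252087/4096, g(4.4375) = -1357701/4096.
Sum = Δu · [g(3.5625) + g(3.6875) + g(3.8125) + ...].
Sum = -250.28125.

-250.28125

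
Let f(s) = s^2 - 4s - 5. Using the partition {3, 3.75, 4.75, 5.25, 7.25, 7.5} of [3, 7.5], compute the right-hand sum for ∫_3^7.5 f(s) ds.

37.328125

Subinterval widths: 0.75, 1, 0.5, 2, 0.25.
Right endpoints: 3.75, 4.75, 5.25, 7.25, 7.5.
f(3.75) = -5.9375, f(4.75) = -1.4375, f(5.25) = 1.5625, f(7.25) = 18.5625, f(7.5) = 21.25.
Sum = Σ Δs_i · f(s_i).
Sum = 37.328125.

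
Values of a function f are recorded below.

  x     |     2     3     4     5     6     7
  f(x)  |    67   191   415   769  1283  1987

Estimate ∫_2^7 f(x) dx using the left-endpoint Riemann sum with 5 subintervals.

2725

Δx = 1.
Sum = 1·[67 + 191 + 415 + 769 + 1283] = 2725.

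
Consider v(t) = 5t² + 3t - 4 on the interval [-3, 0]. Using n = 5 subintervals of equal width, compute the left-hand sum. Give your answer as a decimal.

31.2

Δt = (0 − (-3))/5 = 0.6.
Left endpoints: -3, -2.4, -1.8, -1.2, -0.6.
v(-3) = 32, v(-2.4) = 17.6, v(-1.8) = 6.8, v(-1.2) = -0.4, v(-0.6) = -4.
Sum = Δt · [v(-3) + v(-2.4) + v(-1.8) + v(-1.2) + v(-0.6)].
Sum = 31.2.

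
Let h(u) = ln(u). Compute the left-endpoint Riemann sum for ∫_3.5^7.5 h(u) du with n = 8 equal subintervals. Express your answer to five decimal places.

6.53340

Δu = (7.5 − 3.5)/8 = 0.5.
Left endpoints: 3.5, 4, 4.5, 5, 5.5, 6, 6.5, 7.
h(3.5) ≈ 1.25276, h(4) ≈ 1.38629, h(4.5) ≈ 1.50408, h(5) ≈ 1.60944, h(5.5) ≈ 1.70475, h(6) ≈ 1.79176, h(6.5) ≈ 1.87180, h(7) ≈ 1.94591.
Sum = Δu · [h(3.5) + h(4) + h(4.5) + ...].
Sum ≈ 6.53340.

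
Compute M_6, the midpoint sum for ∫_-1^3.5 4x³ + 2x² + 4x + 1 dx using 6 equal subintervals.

Δx = (3.5 − (-1))/6 = 0.75.
Midpoints: -0.625, 0.125, 0.875, 1.625, 2.375, 3.125.
f(-0.625) = -1.6953125, f(0.125) = 1.5390625, f(0.875) = 8.7109375, f(1.625) = 29.9453125, f(2.375) = 75.3671875, f(3.125) = 155.1015625.
Sum = Δx · [f(-0.625) + f(0.125) + f(0.875) + ...].
Sum = 201.7265625.

201.7265625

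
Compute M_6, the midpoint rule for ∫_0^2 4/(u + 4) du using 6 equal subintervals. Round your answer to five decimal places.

Δu = (2 − 0)/6 = 1/3.
Midpoints: 1/6, 0.5, 5/6, 7/6, 1.5, 11/6.
f(1/6) = 0.96, f(0.5) = 8/9, f(5/6) = 24/29, f(7/6) = 24/31, f(1.5) = 8/11, f(11/6) = 24/35.
Sum = Δu · [f(1/6) + f(0.5) + f(5/6) + ...].
Sum ≈ 1.62122.

1.62122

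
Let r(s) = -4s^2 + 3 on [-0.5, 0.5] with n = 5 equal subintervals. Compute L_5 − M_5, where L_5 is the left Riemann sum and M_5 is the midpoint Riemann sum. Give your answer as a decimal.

-0.04

L_5 = 2.64.
M_5 = 2.68.
L_5 − M_5 = -0.04.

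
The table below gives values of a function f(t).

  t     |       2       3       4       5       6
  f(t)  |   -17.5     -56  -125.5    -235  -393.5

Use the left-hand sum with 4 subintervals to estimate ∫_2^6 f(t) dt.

-434

Δt = 1.
Sum = 1·[(-17.5) + (-56) + (-125.5) + (-235)] = -434.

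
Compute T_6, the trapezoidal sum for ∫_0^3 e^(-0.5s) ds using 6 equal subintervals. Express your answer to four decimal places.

Δs = (3 − 0)/6 = 0.5.
f(0) ≈ 1.0000, f(0.5) ≈ 0.7788, f(1) ≈ 0.6065, f(1.5) ≈ 0.4724, f(2) ≈ 0.3679, f(2.5) ≈ 0.2865, f(3) ≈ 0.2231.
T_6 = (Δs/2)·[f(s_0) + 2f(s_1) + ... + 2f(s_{5}) + f(s_6)].
Sum ≈ 1.5618.

1.5618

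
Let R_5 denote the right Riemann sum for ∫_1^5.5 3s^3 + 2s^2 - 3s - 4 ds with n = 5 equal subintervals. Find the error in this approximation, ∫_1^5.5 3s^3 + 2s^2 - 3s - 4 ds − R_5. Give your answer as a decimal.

-262.490625

Exact integral: ∫_1^5.5 f(s) ds = 733.921875.
R_5 = 996.4125.
Error = 733.921875 − 996.4125 = -262.490625.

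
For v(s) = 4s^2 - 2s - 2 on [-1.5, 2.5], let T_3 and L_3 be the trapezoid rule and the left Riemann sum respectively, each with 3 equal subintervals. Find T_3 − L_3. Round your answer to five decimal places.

5.33333

T_3 ≈ 18.0740741.
L_3 ≈ 12.7407407.
T_3 − L_3 ≈ 5.33333.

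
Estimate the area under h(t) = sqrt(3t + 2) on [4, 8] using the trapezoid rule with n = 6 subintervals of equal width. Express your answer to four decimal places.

Δt = (8 − 4)/6 = 2/3.
h(4) ≈ 3.7417, h(14/3) ≈ 4.0000, h(16/3) ≈ 4.2426, h(6) ≈ 4.4721, h(20/3) ≈ 4.6904, h(22/3) ≈ 4.8990, h(8) ≈ 5.0990.
T_6 = (Δt/2)·[h(t_0) + 2h(t_1) + ... + 2h(t_{5}) + h(t_6)].
Sum ≈ 17.8163.

17.8163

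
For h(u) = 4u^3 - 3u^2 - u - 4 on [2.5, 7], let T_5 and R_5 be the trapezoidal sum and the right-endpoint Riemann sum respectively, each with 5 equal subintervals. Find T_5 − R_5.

-529.5375

T_5 = 2027.9925.
R_5 = 2557.53.
T_5 − R_5 = -529.5375.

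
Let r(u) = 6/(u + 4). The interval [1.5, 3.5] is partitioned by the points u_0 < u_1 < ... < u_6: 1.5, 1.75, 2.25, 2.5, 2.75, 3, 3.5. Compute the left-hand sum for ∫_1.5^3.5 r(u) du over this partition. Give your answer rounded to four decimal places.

Subinterval widths: 0.25, 0.5, 0.25, 0.25, 0.25, 0.5.
Left endpoints: 1.5, 1.75, 2.25, 2.5, 2.75, 3.
r(1.5) = 12/11, r(1.75) = 24/23, r(2.25) = 0.96, r(2.5) = 12/13, r(2.75) = 8/9, r(3) = 6/7.
Sum = Σ Δu_i · r(u_i).
Sum ≈ 1.9160.

1.9160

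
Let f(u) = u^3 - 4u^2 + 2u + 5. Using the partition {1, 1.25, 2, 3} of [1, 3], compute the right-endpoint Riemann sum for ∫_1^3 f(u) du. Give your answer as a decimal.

Subinterval widths: 0.25, 0.75, 1.
Right endpoints: 1.25, 2, 3.
f(1.25) = 3.203125, f(2) = 1, f(3) = 2.
Sum = Σ Δu_i · f(u_i).
Sum = 3.55078125.

3.55078125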